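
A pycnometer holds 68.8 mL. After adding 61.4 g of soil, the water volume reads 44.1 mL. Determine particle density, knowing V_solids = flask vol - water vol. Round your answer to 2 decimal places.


Step 1: Volume of solids = flask volume - water volume with soil
Step 2: V_solids = 68.8 - 44.1 = 24.7 mL
Step 3: Particle density = mass / V_solids = 61.4 / 24.7 = 2.49 g/cm^3

2.49


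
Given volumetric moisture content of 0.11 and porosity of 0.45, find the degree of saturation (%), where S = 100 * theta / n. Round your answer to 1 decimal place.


Step 1: S = 100 * theta_v / n
Step 2: S = 100 * 0.11 / 0.45
Step 3: S = 24.4%

24.4


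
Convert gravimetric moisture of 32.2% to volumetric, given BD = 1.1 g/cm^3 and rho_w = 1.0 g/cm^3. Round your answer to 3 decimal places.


Step 1: theta = (w / 100) * BD / rho_w
Step 2: theta = (32.2 / 100) * 1.1 / 1.0
Step 3: theta = 0.322 * 1.1
Step 4: theta = 0.354

0.354


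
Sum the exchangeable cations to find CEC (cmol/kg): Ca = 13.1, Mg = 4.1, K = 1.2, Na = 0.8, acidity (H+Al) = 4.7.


Step 1: CEC = Ca + Mg + K + Na + (H+Al)
Step 2: CEC = 13.1 + 4.1 + 1.2 + 0.8 + 4.7
Step 3: CEC = 23.9 cmol/kg

23.9


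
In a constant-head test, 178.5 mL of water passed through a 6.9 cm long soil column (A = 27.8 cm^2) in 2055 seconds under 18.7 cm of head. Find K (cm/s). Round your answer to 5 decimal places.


Step 1: K = Q * L / (A * t * h)
Step 2: Numerator = 178.5 * 6.9 = 1231.65
Step 3: Denominator = 27.8 * 2055 * 18.7 = 1068312.3
Step 4: K = 1231.65 / 1068312.3 = 0.00115 cm/s

0.00115


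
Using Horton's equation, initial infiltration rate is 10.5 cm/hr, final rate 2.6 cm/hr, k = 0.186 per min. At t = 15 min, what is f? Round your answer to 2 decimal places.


Step 1: f = fc + (f0 - fc) * exp(-k * t)
Step 2: exp(-0.186 * 15) = 0.061421
Step 3: f = 2.6 + (10.5 - 2.6) * 0.061421
Step 4: f = 2.6 + 7.9 * 0.061421
Step 5: f = 3.09 cm/hr

3.09


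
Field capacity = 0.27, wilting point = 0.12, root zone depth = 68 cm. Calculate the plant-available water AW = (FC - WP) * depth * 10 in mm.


Step 1: Available water = (FC - WP) * depth * 10
Step 2: AW = (0.27 - 0.12) * 68 * 10
Step 3: AW = 0.15 * 68 * 10
Step 4: AW = 102.0 mm

102.0


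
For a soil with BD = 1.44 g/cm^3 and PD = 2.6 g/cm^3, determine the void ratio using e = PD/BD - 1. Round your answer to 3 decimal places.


Step 1: e = PD / BD - 1
Step 2: e = 2.6 / 1.44 - 1
Step 3: e = 1.80556 - 1
Step 4: e = 0.806

0.806


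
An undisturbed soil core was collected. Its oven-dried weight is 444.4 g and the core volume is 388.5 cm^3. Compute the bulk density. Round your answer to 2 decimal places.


Step 1: Identify the formula: BD = dry mass / volume
Step 2: Substitute values: BD = 444.4 / 388.5
Step 3: BD = 1.14 g/cm^3

1.14


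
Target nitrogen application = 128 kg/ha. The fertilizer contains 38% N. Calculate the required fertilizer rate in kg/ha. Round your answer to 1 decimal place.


Step 1: Fertilizer rate = target N / (N content / 100)
Step 2: Rate = 128 / (38 / 100)
Step 3: Rate = 128 / 0.38
Step 4: Rate = 336.8 kg/ha

336.8


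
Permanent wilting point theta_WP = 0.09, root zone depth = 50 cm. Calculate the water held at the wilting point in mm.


Step 1: Water (mm) = theta_WP * depth * 10
Step 2: Water = 0.09 * 50 * 10
Step 3: Water = 45.0 mm

45.0


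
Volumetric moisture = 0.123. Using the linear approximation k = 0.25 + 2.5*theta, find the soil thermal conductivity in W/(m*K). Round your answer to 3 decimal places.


Step 1: k = 0.25 + 2.5 * theta
Step 2: k = 0.25 + 2.5 * 0.123
Step 3: k = 0.25 + 0.308
Step 4: k = 0.558 W/(m*K)

0.558


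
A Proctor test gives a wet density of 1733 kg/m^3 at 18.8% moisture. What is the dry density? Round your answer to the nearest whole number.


Step 1: Dry density = wet density / (1 + w/100)
Step 2: Dry density = 1733 / (1 + 18.8/100)
Step 3: Dry density = 1733 / 1.188
Step 4: Dry density = 1459 kg/m^3

1459


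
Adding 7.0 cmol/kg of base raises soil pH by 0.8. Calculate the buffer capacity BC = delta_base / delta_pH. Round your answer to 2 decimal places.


Step 1: BC = change in base / change in pH
Step 2: BC = 7.0 / 0.8
Step 3: BC = 8.75 cmol/(kg*pH unit)

8.75


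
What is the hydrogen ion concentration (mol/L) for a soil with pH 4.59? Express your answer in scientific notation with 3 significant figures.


Step 1: [H+] = 10^(-pH)
Step 2: [H+] = 10^(-4.59)
Step 3: [H+] = 2.57e-05 mol/L

2.57e-05


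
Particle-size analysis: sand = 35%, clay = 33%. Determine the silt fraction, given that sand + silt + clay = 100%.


Step 1: sand + silt + clay = 100%
Step 2: silt = 100 - sand - clay
Step 3: silt = 100 - 35 - 33
Step 4: silt = 32%

32


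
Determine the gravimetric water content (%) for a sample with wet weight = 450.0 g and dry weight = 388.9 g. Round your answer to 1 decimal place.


Step 1: Water mass = wet - dry = 450.0 - 388.9 = 61.1 g
Step 2: w = 100 * water mass / dry mass
Step 3: w = 100 * 61.1 / 388.9 = 15.7%

15.7


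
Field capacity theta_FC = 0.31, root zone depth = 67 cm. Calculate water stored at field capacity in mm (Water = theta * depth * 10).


Step 1: Water (mm) = theta_FC * depth (cm) * 10
Step 2: Water = 0.31 * 67 * 10
Step 3: Water = 207.7 mm

207.7


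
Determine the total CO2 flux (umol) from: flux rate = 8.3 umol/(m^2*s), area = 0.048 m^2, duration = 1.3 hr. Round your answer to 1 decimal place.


Step 1: Convert time to seconds: 1.3 hr * 3600 = 4680.0 s
Step 2: Total = flux * area * time_s
Step 3: Total = 8.3 * 0.048 * 4680.0
Step 4: Total = 1864.5 umol

1864.5


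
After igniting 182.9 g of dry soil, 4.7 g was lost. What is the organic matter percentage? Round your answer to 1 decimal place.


Step 1: OM% = 100 * LOI / sample mass
Step 2: OM = 100 * 4.7 / 182.9
Step 3: OM = 2.6%

2.6


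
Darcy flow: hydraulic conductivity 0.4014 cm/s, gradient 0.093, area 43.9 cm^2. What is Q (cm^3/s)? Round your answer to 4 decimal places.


Step 1: Apply Darcy's law: Q = K * i * A
Step 2: Q = 0.4014 * 0.093 * 43.9
Step 3: Q = 1.6388 cm^3/s

1.6388


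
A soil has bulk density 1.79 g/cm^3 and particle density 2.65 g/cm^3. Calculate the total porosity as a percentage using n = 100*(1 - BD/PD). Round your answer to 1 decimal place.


Step 1: Formula: n = 100 * (1 - BD / PD)
Step 2: n = 100 * (1 - 1.79 / 2.65)
Step 3: n = 100 * (1 - 0.67547)
Step 4: n = 32.5%

32.5


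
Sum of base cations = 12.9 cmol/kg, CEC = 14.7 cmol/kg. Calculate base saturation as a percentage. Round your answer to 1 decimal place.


Step 1: BS = 100 * (sum of bases) / CEC
Step 2: BS = 100 * 12.9 / 14.7
Step 3: BS = 87.8%

87.8


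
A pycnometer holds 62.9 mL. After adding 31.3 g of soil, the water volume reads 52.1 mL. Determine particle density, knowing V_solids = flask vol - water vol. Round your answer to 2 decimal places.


Step 1: Volume of solids = flask volume - water volume with soil
Step 2: V_solids = 62.9 - 52.1 = 10.8 mL
Step 3: Particle density = mass / V_solids = 31.3 / 10.8 = 2.9 g/cm^3

2.9


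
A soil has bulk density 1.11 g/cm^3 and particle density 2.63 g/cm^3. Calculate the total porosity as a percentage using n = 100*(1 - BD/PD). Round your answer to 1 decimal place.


Step 1: Formula: n = 100 * (1 - BD / PD)
Step 2: n = 100 * (1 - 1.11 / 2.63)
Step 3: n = 100 * (1 - 0.42205)
Step 4: n = 57.8%

57.8


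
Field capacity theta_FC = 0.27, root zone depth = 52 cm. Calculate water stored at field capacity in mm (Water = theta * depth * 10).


Step 1: Water (mm) = theta_FC * depth (cm) * 10
Step 2: Water = 0.27 * 52 * 10
Step 3: Water = 140.4 mm

140.4


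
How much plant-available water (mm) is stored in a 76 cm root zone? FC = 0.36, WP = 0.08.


Step 1: Available water = (FC - WP) * depth * 10
Step 2: AW = (0.36 - 0.08) * 76 * 10
Step 3: AW = 0.28 * 76 * 10
Step 4: AW = 212.8 mm

212.8


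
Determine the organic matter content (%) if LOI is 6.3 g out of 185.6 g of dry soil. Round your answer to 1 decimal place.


Step 1: OM% = 100 * LOI / sample mass
Step 2: OM = 100 * 6.3 / 185.6
Step 3: OM = 3.4%

3.4


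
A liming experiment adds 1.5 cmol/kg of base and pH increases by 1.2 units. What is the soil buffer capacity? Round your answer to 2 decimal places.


Step 1: BC = change in base / change in pH
Step 2: BC = 1.5 / 1.2
Step 3: BC = 1.25 cmol/(kg*pH unit)

1.25


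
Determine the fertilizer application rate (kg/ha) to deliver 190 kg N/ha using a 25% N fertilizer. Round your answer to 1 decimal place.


Step 1: Fertilizer rate = target N / (N content / 100)
Step 2: Rate = 190 / (25 / 100)
Step 3: Rate = 190 / 0.25
Step 4: Rate = 760.0 kg/ha

760.0


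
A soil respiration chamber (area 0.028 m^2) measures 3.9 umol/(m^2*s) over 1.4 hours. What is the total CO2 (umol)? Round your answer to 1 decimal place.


Step 1: Convert time to seconds: 1.4 hr * 3600 = 5040.0 s
Step 2: Total = flux * area * time_s
Step 3: Total = 3.9 * 0.028 * 5040.0
Step 4: Total = 550.4 umol

550.4


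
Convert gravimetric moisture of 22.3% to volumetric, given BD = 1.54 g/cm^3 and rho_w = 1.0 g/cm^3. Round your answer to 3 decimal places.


Step 1: theta = (w / 100) * BD / rho_w
Step 2: theta = (22.3 / 100) * 1.54 / 1.0
Step 3: theta = 0.223 * 1.54
Step 4: theta = 0.343

0.343


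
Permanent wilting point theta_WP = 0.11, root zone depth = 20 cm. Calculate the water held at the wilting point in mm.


Step 1: Water (mm) = theta_WP * depth * 10
Step 2: Water = 0.11 * 20 * 10
Step 3: Water = 22.0 mm

22.0


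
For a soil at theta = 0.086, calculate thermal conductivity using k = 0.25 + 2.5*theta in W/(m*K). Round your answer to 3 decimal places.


Step 1: k = 0.25 + 2.5 * theta
Step 2: k = 0.25 + 2.5 * 0.086
Step 3: k = 0.25 + 0.215
Step 4: k = 0.465 W/(m*K)

0.465


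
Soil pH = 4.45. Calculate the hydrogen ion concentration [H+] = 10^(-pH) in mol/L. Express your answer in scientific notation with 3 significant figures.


Step 1: [H+] = 10^(-pH)
Step 2: [H+] = 10^(-4.45)
Step 3: [H+] = 3.55e-05 mol/L

3.55e-05


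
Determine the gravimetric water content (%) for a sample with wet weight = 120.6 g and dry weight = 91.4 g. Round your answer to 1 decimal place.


Step 1: Water mass = wet - dry = 120.6 - 91.4 = 29.2 g
Step 2: w = 100 * water mass / dry mass
Step 3: w = 100 * 29.2 / 91.4 = 31.9%

31.9


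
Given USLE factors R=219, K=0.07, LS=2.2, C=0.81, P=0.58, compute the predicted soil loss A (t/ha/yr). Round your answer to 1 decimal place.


Step 1: A = R * K * LS * C * P
Step 2: R * K = 219 * 0.07 = 15.33
Step 3: (R*K) * LS = 15.33 * 2.2 = 33.726
Step 4: * C * P = 33.726 * 0.81 * 0.58 = 15.8
Step 5: A = 15.8 t/(ha*yr)

15.8


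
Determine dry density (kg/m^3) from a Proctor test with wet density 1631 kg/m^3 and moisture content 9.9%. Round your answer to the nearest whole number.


Step 1: Dry density = wet density / (1 + w/100)
Step 2: Dry density = 1631 / (1 + 9.9/100)
Step 3: Dry density = 1631 / 1.099
Step 4: Dry density = 1484 kg/m^3

1484


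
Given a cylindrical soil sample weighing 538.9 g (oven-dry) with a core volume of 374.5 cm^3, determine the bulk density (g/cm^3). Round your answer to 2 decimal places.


Step 1: Identify the formula: BD = dry mass / volume
Step 2: Substitute values: BD = 538.9 / 374.5
Step 3: BD = 1.44 g/cm^3

1.44


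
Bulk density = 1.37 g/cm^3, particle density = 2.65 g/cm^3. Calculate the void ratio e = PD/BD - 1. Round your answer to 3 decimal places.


Step 1: e = PD / BD - 1
Step 2: e = 2.65 / 1.37 - 1
Step 3: e = 1.93431 - 1
Step 4: e = 0.934

0.934


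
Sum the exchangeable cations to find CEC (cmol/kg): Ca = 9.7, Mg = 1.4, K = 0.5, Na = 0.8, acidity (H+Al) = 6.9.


Step 1: CEC = Ca + Mg + K + Na + (H+Al)
Step 2: CEC = 9.7 + 1.4 + 0.5 + 0.8 + 6.9
Step 3: CEC = 19.3 cmol/kg

19.3


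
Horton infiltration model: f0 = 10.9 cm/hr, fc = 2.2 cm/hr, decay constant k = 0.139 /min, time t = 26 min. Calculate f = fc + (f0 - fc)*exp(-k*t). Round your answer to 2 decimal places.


Step 1: f = fc + (f0 - fc) * exp(-k * t)
Step 2: exp(-0.139 * 26) = 0.026944
Step 3: f = 2.2 + (10.9 - 2.2) * 0.026944
Step 4: f = 2.2 + 8.7 * 0.026944
Step 5: f = 2.43 cm/hr

2.43


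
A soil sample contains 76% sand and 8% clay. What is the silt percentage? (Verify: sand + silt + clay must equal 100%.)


Step 1: sand + silt + clay = 100%
Step 2: silt = 100 - sand - clay
Step 3: silt = 100 - 76 - 8
Step 4: silt = 16%

16


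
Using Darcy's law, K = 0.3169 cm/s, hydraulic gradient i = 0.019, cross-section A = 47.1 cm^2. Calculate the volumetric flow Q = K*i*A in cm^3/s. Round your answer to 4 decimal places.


Step 1: Apply Darcy's law: Q = K * i * A
Step 2: Q = 0.3169 * 0.019 * 47.1
Step 3: Q = 0.2836 cm^3/s

0.2836


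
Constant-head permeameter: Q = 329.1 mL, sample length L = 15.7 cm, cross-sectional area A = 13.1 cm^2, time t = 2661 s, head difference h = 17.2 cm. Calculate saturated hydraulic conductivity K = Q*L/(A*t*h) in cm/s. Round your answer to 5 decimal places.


Step 1: K = Q * L / (A * t * h)
Step 2: Numerator = 329.1 * 15.7 = 5166.87
Step 3: Denominator = 13.1 * 2661 * 17.2 = 599576.52
Step 4: K = 5166.87 / 599576.52 = 0.00862 cm/s

0.00862


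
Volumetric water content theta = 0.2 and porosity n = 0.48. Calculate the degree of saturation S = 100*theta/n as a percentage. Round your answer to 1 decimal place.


Step 1: S = 100 * theta_v / n
Step 2: S = 100 * 0.2 / 0.48
Step 3: S = 41.7%

41.7


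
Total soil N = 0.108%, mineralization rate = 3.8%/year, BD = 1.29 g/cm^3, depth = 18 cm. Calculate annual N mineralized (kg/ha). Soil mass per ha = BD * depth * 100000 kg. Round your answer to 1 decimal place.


Step 1: Soil mass per ha = BD * depth * 100000 = 1.29 * 18 * 100000 = 2322000 kg
Step 2: Total N pool = soil mass * N%/100 = 2322000 * 0.108/100 = 2507.76 kg/ha
Step 3: N mineralized = N pool * rate%/100 = 2507.76 * 3.8/100 = 95.3 kg/ha/yr

95.3


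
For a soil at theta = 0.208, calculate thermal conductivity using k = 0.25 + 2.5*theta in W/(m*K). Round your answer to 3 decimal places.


Step 1: k = 0.25 + 2.5 * theta
Step 2: k = 0.25 + 2.5 * 0.208
Step 3: k = 0.25 + 0.52
Step 4: k = 0.77 W/(m*K)

0.77


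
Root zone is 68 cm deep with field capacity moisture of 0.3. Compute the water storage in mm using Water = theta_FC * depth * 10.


Step 1: Water (mm) = theta_FC * depth (cm) * 10
Step 2: Water = 0.3 * 68 * 10
Step 3: Water = 204.0 mm

204.0


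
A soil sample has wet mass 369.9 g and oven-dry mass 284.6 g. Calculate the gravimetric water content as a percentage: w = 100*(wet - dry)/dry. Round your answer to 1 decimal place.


Step 1: Water mass = wet - dry = 369.9 - 284.6 = 85.3 g
Step 2: w = 100 * water mass / dry mass
Step 3: w = 100 * 85.3 / 284.6 = 30.0%

30.0


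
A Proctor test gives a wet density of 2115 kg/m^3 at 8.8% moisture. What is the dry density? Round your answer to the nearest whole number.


Step 1: Dry density = wet density / (1 + w/100)
Step 2: Dry density = 2115 / (1 + 8.8/100)
Step 3: Dry density = 2115 / 1.088
Step 4: Dry density = 1944 kg/m^3

1944


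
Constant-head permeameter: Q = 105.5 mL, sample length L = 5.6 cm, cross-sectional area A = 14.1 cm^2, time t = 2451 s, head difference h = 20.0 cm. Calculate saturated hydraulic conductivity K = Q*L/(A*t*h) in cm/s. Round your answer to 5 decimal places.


Step 1: K = Q * L / (A * t * h)
Step 2: Numerator = 105.5 * 5.6 = 590.8
Step 3: Denominator = 14.1 * 2451 * 20.0 = 691182.0
Step 4: K = 590.8 / 691182.0 = 0.00085 cm/s

0.00085


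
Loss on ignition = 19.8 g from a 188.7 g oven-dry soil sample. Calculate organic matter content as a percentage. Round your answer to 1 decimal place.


Step 1: OM% = 100 * LOI / sample mass
Step 2: OM = 100 * 19.8 / 188.7
Step 3: OM = 10.5%

10.5


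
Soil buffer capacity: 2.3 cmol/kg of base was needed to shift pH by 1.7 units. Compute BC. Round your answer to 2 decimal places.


Step 1: BC = change in base / change in pH
Step 2: BC = 2.3 / 1.7
Step 3: BC = 1.35 cmol/(kg*pH unit)

1.35


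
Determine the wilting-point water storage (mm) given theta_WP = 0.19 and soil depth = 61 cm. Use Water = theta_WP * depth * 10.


Step 1: Water (mm) = theta_WP * depth * 10
Step 2: Water = 0.19 * 61 * 10
Step 3: Water = 115.9 mm

115.9


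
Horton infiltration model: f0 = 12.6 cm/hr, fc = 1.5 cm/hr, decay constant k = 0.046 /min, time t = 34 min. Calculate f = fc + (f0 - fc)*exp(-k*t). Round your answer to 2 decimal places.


Step 1: f = fc + (f0 - fc) * exp(-k * t)
Step 2: exp(-0.046 * 34) = 0.209297
Step 3: f = 1.5 + (12.6 - 1.5) * 0.209297
Step 4: f = 1.5 + 11.1 * 0.209297
Step 5: f = 3.82 cm/hr

3.82


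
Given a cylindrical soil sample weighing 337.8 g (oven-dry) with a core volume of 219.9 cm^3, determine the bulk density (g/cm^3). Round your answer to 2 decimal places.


Step 1: Identify the formula: BD = dry mass / volume
Step 2: Substitute values: BD = 337.8 / 219.9
Step 3: BD = 1.54 g/cm^3

1.54


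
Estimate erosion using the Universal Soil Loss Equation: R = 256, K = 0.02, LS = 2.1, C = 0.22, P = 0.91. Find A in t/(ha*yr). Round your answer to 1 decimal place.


Step 1: A = R * K * LS * C * P
Step 2: R * K = 256 * 0.02 = 5.12
Step 3: (R*K) * LS = 5.12 * 2.1 = 10.752
Step 4: * C * P = 10.752 * 0.22 * 0.91 = 2.2
Step 5: A = 2.2 t/(ha*yr)

2.2


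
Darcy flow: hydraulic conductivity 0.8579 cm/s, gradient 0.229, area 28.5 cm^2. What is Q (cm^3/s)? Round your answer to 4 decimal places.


Step 1: Apply Darcy's law: Q = K * i * A
Step 2: Q = 0.8579 * 0.229 * 28.5
Step 3: Q = 5.5991 cm^3/s

5.5991


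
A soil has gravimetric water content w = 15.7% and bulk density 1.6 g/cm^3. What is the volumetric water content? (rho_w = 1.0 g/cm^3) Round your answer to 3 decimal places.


Step 1: theta = (w / 100) * BD / rho_w
Step 2: theta = (15.7 / 100) * 1.6 / 1.0
Step 3: theta = 0.157 * 1.6
Step 4: theta = 0.251

0.251


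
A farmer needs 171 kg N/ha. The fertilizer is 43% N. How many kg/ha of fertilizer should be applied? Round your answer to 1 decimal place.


Step 1: Fertilizer rate = target N / (N content / 100)
Step 2: Rate = 171 / (43 / 100)
Step 3: Rate = 171 / 0.43
Step 4: Rate = 397.7 kg/ha

397.7


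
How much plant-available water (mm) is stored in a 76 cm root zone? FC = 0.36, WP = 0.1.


Step 1: Available water = (FC - WP) * depth * 10
Step 2: AW = (0.36 - 0.1) * 76 * 10
Step 3: AW = 0.26 * 76 * 10
Step 4: AW = 197.6 mm

197.6


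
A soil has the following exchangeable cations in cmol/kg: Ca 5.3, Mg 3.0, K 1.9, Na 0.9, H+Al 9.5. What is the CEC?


Step 1: CEC = Ca + Mg + K + Na + (H+Al)
Step 2: CEC = 5.3 + 3.0 + 1.9 + 0.9 + 9.5
Step 3: CEC = 20.6 cmol/kg

20.6


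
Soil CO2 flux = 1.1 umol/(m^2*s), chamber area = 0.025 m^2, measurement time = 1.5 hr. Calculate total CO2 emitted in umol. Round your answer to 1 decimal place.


Step 1: Convert time to seconds: 1.5 hr * 3600 = 5400.0 s
Step 2: Total = flux * area * time_s
Step 3: Total = 1.1 * 0.025 * 5400.0
Step 4: Total = 148.5 umol

148.5


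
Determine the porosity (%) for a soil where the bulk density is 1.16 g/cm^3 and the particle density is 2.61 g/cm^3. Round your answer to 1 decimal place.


Step 1: Formula: n = 100 * (1 - BD / PD)
Step 2: n = 100 * (1 - 1.16 / 2.61)
Step 3: n = 100 * (1 - 0.44444)
Step 4: n = 55.6%

55.6


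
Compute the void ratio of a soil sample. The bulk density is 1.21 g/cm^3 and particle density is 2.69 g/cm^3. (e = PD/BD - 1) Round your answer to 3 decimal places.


Step 1: e = PD / BD - 1
Step 2: e = 2.69 / 1.21 - 1
Step 3: e = 2.22314 - 1
Step 4: e = 1.223

1.223


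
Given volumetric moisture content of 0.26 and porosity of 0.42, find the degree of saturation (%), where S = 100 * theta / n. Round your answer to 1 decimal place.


Step 1: S = 100 * theta_v / n
Step 2: S = 100 * 0.26 / 0.42
Step 3: S = 61.9%

61.9


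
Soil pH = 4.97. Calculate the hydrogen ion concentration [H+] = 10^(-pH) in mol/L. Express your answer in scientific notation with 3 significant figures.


Step 1: [H+] = 10^(-pH)
Step 2: [H+] = 10^(-4.97)
Step 3: [H+] = 1.07e-05 mol/L

1.07e-05


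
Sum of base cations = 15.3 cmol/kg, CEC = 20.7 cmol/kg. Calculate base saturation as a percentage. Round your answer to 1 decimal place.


Step 1: BS = 100 * (sum of bases) / CEC
Step 2: BS = 100 * 15.3 / 20.7
Step 3: BS = 73.9%

73.9


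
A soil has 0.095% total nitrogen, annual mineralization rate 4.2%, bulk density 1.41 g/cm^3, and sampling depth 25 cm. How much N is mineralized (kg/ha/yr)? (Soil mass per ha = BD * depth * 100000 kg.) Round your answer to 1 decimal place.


Step 1: Soil mass per ha = BD * depth * 100000 = 1.41 * 25 * 100000 = 3525000 kg
Step 2: Total N pool = soil mass * N%/100 = 3525000 * 0.095/100 = 3348.75 kg/ha
Step 3: N mineralized = N pool * rate%/100 = 3348.75 * 4.2/100 = 140.6 kg/ha/yr

140.6


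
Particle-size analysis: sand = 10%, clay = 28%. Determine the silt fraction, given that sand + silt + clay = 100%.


Step 1: sand + silt + clay = 100%
Step 2: silt = 100 - sand - clay
Step 3: silt = 100 - 10 - 28
Step 4: silt = 62%

62


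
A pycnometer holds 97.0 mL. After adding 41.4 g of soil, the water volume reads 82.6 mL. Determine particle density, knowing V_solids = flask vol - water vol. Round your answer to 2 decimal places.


Step 1: Volume of solids = flask volume - water volume with soil
Step 2: V_solids = 97.0 - 82.6 = 14.4 mL
Step 3: Particle density = mass / V_solids = 41.4 / 14.4 = 2.88 g/cm^3

2.88


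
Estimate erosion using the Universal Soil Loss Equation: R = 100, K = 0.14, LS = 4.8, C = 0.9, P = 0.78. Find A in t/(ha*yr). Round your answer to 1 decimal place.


Step 1: A = R * K * LS * C * P
Step 2: R * K = 100 * 0.14 = 14.0
Step 3: (R*K) * LS = 14.0 * 4.8 = 67.2
Step 4: * C * P = 67.2 * 0.9 * 0.78 = 47.2
Step 5: A = 47.2 t/(ha*yr)

47.2


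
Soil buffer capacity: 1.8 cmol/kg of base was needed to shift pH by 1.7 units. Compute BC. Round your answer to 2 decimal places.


Step 1: BC = change in base / change in pH
Step 2: BC = 1.8 / 1.7
Step 3: BC = 1.06 cmol/(kg*pH unit)

1.06


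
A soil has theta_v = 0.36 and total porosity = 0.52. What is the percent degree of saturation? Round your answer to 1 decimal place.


Step 1: S = 100 * theta_v / n
Step 2: S = 100 * 0.36 / 0.52
Step 3: S = 69.2%

69.2


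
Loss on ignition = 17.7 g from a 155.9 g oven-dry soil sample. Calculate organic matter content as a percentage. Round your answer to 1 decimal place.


Step 1: OM% = 100 * LOI / sample mass
Step 2: OM = 100 * 17.7 / 155.9
Step 3: OM = 11.4%

11.4


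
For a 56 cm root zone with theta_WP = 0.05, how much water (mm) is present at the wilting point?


Step 1: Water (mm) = theta_WP * depth * 10
Step 2: Water = 0.05 * 56 * 10
Step 3: Water = 28.0 mm

28.0


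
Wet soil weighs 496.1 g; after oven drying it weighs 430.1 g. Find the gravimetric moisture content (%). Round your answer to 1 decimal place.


Step 1: Water mass = wet - dry = 496.1 - 430.1 = 66.0 g
Step 2: w = 100 * water mass / dry mass
Step 3: w = 100 * 66.0 / 430.1 = 15.3%

15.3


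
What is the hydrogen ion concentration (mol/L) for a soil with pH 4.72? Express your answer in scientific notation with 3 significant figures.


Step 1: [H+] = 10^(-pH)
Step 2: [H+] = 10^(-4.72)
Step 3: [H+] = 1.91e-05 mol/L

1.91e-05


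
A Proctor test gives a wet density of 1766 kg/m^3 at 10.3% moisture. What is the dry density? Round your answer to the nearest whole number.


Step 1: Dry density = wet density / (1 + w/100)
Step 2: Dry density = 1766 / (1 + 10.3/100)
Step 3: Dry density = 1766 / 1.103
Step 4: Dry density = 1601 kg/m^3

1601


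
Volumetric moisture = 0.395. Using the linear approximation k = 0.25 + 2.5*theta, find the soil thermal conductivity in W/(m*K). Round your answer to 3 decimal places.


Step 1: k = 0.25 + 2.5 * theta
Step 2: k = 0.25 + 2.5 * 0.395
Step 3: k = 0.25 + 0.988
Step 4: k = 1.238 W/(m*K)

1.238


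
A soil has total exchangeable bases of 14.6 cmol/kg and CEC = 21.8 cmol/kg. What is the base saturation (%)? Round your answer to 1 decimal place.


Step 1: BS = 100 * (sum of bases) / CEC
Step 2: BS = 100 * 14.6 / 21.8
Step 3: BS = 67.0%

67.0


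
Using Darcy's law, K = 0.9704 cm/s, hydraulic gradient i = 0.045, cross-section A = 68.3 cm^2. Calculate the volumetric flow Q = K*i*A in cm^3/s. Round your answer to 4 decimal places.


Step 1: Apply Darcy's law: Q = K * i * A
Step 2: Q = 0.9704 * 0.045 * 68.3
Step 3: Q = 2.9825 cm^3/s

2.9825


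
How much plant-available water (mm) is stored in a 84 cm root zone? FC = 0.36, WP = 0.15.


Step 1: Available water = (FC - WP) * depth * 10
Step 2: AW = (0.36 - 0.15) * 84 * 10
Step 3: AW = 0.21 * 84 * 10
Step 4: AW = 176.4 mm

176.4


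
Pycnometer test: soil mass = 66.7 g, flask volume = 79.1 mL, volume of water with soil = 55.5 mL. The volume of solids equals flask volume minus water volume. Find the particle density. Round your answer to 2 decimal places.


Step 1: Volume of solids = flask volume - water volume with soil
Step 2: V_solids = 79.1 - 55.5 = 23.6 mL
Step 3: Particle density = mass / V_solids = 66.7 / 23.6 = 2.83 g/cm^3

2.83


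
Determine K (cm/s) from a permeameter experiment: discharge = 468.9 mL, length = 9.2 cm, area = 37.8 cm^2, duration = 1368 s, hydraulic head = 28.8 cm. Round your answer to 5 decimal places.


Step 1: K = Q * L / (A * t * h)
Step 2: Numerator = 468.9 * 9.2 = 4313.88
Step 3: Denominator = 37.8 * 1368 * 28.8 = 1489259.52
Step 4: K = 4313.88 / 1489259.52 = 0.0029 cm/s

0.0029


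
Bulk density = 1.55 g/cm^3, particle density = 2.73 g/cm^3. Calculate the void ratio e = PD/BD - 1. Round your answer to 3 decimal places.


Step 1: e = PD / BD - 1
Step 2: e = 2.73 / 1.55 - 1
Step 3: e = 1.76129 - 1
Step 4: e = 0.761

0.761


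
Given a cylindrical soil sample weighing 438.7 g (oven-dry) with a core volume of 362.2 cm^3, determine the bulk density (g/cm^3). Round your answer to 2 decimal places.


Step 1: Identify the formula: BD = dry mass / volume
Step 2: Substitute values: BD = 438.7 / 362.2
Step 3: BD = 1.21 g/cm^3

1.21


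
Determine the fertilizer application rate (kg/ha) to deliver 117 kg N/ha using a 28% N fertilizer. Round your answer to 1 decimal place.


Step 1: Fertilizer rate = target N / (N content / 100)
Step 2: Rate = 117 / (28 / 100)
Step 3: Rate = 117 / 0.28
Step 4: Rate = 417.9 kg/ha

417.9


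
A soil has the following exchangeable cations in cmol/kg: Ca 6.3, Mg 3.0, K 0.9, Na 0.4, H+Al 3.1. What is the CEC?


Step 1: CEC = Ca + Mg + K + Na + (H+Al)
Step 2: CEC = 6.3 + 3.0 + 0.9 + 0.4 + 3.1
Step 3: CEC = 13.7 cmol/kg

13.7


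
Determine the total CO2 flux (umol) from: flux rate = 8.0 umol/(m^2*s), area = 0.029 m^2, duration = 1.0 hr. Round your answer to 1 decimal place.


Step 1: Convert time to seconds: 1.0 hr * 3600 = 3600.0 s
Step 2: Total = flux * area * time_s
Step 3: Total = 8.0 * 0.029 * 3600.0
Step 4: Total = 835.2 umol

835.2


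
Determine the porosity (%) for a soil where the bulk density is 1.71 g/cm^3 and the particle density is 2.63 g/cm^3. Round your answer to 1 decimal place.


Step 1: Formula: n = 100 * (1 - BD / PD)
Step 2: n = 100 * (1 - 1.71 / 2.63)
Step 3: n = 100 * (1 - 0.65019)
Step 4: n = 35.0%

35.0


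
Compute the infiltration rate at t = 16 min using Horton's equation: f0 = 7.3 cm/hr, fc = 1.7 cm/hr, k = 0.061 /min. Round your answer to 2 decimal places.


Step 1: f = fc + (f0 - fc) * exp(-k * t)
Step 2: exp(-0.061 * 16) = 0.376815
Step 3: f = 1.7 + (7.3 - 1.7) * 0.376815
Step 4: f = 1.7 + 5.6 * 0.376815
Step 5: f = 3.81 cm/hr

3.81


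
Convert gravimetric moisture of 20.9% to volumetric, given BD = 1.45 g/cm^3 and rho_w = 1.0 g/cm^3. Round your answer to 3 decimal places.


Step 1: theta = (w / 100) * BD / rho_w
Step 2: theta = (20.9 / 100) * 1.45 / 1.0
Step 3: theta = 0.209 * 1.45
Step 4: theta = 0.303

0.303


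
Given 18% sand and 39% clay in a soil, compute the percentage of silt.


Step 1: sand + silt + clay = 100%
Step 2: silt = 100 - sand - clay
Step 3: silt = 100 - 18 - 39
Step 4: silt = 43%

43


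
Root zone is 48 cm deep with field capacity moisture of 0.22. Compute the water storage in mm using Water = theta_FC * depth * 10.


Step 1: Water (mm) = theta_FC * depth (cm) * 10
Step 2: Water = 0.22 * 48 * 10
Step 3: Water = 105.6 mm

105.6


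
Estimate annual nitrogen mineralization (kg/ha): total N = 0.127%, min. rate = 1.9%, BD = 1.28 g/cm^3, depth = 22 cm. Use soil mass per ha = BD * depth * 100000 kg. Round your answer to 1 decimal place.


Step 1: Soil mass per ha = BD * depth * 100000 = 1.28 * 22 * 100000 = 2816000 kg
Step 2: Total N pool = soil mass * N%/100 = 2816000 * 0.127/100 = 3576.32 kg/ha
Step 3: N mineralized = N pool * rate%/100 = 3576.32 * 1.9/100 = 68.0 kg/ha/yr

68.0


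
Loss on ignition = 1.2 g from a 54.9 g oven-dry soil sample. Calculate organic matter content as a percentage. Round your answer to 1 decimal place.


Step 1: OM% = 100 * LOI / sample mass
Step 2: OM = 100 * 1.2 / 54.9
Step 3: OM = 2.2%

2.2


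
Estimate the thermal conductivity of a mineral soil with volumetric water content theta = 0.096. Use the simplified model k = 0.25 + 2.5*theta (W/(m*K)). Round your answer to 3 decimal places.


Step 1: k = 0.25 + 2.5 * theta
Step 2: k = 0.25 + 2.5 * 0.096
Step 3: k = 0.25 + 0.24
Step 4: k = 0.49 W/(m*K)

0.49


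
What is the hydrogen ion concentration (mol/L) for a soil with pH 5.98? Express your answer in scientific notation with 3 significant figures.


Step 1: [H+] = 10^(-pH)
Step 2: [H+] = 10^(-5.98)
Step 3: [H+] = 1.05e-06 mol/L

1.05e-06


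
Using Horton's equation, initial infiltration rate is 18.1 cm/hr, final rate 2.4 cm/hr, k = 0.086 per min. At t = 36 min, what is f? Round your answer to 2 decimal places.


Step 1: f = fc + (f0 - fc) * exp(-k * t)
Step 2: exp(-0.086 * 36) = 0.04523
Step 3: f = 2.4 + (18.1 - 2.4) * 0.04523
Step 4: f = 2.4 + 15.7 * 0.04523
Step 5: f = 3.11 cm/hr

3.11


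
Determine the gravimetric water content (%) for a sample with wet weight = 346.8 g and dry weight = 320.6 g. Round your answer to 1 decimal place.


Step 1: Water mass = wet - dry = 346.8 - 320.6 = 26.2 g
Step 2: w = 100 * water mass / dry mass
Step 3: w = 100 * 26.2 / 320.6 = 8.2%

8.2


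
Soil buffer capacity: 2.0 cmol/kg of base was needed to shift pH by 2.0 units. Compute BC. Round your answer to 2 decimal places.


Step 1: BC = change in base / change in pH
Step 2: BC = 2.0 / 2.0
Step 3: BC = 1.0 cmol/(kg*pH unit)

1.0


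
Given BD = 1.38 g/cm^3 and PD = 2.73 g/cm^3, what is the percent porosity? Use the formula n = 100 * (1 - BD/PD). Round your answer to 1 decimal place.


Step 1: Formula: n = 100 * (1 - BD / PD)
Step 2: n = 100 * (1 - 1.38 / 2.73)
Step 3: n = 100 * (1 - 0.50549)
Step 4: n = 49.5%

49.5


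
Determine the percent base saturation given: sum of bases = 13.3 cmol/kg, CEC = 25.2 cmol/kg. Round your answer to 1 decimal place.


Step 1: BS = 100 * (sum of bases) / CEC
Step 2: BS = 100 * 13.3 / 25.2
Step 3: BS = 52.8%

52.8


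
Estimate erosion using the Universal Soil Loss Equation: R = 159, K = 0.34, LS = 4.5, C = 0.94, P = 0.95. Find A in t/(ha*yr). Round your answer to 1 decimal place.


Step 1: A = R * K * LS * C * P
Step 2: R * K = 159 * 0.34 = 54.06
Step 3: (R*K) * LS = 54.06 * 4.5 = 243.27
Step 4: * C * P = 243.27 * 0.94 * 0.95 = 217.2
Step 5: A = 217.2 t/(ha*yr)

217.2


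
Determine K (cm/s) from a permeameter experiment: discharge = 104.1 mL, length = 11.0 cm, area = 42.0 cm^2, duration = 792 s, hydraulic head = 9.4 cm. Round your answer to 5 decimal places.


Step 1: K = Q * L / (A * t * h)
Step 2: Numerator = 104.1 * 11.0 = 1145.1
Step 3: Denominator = 42.0 * 792 * 9.4 = 312681.6
Step 4: K = 1145.1 / 312681.6 = 0.00366 cm/s

0.00366


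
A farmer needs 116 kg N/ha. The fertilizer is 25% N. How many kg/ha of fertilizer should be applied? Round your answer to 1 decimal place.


Step 1: Fertilizer rate = target N / (N content / 100)
Step 2: Rate = 116 / (25 / 100)
Step 3: Rate = 116 / 0.25
Step 4: Rate = 464.0 kg/ha

464.0


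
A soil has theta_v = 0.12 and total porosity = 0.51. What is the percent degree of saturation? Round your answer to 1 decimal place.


Step 1: S = 100 * theta_v / n
Step 2: S = 100 * 0.12 / 0.51
Step 3: S = 23.5%

23.5


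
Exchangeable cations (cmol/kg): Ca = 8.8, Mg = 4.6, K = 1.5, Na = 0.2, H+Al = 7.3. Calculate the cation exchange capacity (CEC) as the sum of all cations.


Step 1: CEC = Ca + Mg + K + Na + (H+Al)
Step 2: CEC = 8.8 + 4.6 + 1.5 + 0.2 + 7.3
Step 3: CEC = 22.4 cmol/kg

22.4


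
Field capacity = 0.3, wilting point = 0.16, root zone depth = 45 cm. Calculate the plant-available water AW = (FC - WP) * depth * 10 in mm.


Step 1: Available water = (FC - WP) * depth * 10
Step 2: AW = (0.3 - 0.16) * 45 * 10
Step 3: AW = 0.14 * 45 * 10
Step 4: AW = 63.0 mm

63.0


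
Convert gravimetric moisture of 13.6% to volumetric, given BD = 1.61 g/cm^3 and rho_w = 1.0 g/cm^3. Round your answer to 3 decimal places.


Step 1: theta = (w / 100) * BD / rho_w
Step 2: theta = (13.6 / 100) * 1.61 / 1.0
Step 3: theta = 0.136 * 1.61
Step 4: theta = 0.219

0.219


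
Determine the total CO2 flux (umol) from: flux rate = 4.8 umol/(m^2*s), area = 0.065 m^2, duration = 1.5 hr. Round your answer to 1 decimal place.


Step 1: Convert time to seconds: 1.5 hr * 3600 = 5400.0 s
Step 2: Total = flux * area * time_s
Step 3: Total = 4.8 * 0.065 * 5400.0
Step 4: Total = 1684.8 umol

1684.8


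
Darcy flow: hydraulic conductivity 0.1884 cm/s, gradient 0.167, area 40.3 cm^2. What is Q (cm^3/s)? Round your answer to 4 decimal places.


Step 1: Apply Darcy's law: Q = K * i * A
Step 2: Q = 0.1884 * 0.167 * 40.3
Step 3: Q = 1.268 cm^3/s

1.268


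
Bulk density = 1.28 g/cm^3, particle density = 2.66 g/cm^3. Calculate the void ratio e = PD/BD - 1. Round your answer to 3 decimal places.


Step 1: e = PD / BD - 1
Step 2: e = 2.66 / 1.28 - 1
Step 3: e = 2.07813 - 1
Step 4: e = 1.078

1.078


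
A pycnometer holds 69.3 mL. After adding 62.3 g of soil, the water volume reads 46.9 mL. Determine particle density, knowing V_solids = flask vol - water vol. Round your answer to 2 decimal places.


Step 1: Volume of solids = flask volume - water volume with soil
Step 2: V_solids = 69.3 - 46.9 = 22.4 mL
Step 3: Particle density = mass / V_solids = 62.3 / 22.4 = 2.78 g/cm^3

2.78


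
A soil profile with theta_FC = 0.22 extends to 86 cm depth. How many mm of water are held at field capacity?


Step 1: Water (mm) = theta_FC * depth (cm) * 10
Step 2: Water = 0.22 * 86 * 10
Step 3: Water = 189.2 mm

189.2


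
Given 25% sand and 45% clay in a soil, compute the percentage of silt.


Step 1: sand + silt + clay = 100%
Step 2: silt = 100 - sand - clay
Step 3: silt = 100 - 25 - 45
Step 4: silt = 30%

30


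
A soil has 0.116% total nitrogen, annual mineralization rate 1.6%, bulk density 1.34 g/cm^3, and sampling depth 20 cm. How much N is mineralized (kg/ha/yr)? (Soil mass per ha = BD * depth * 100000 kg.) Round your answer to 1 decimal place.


Step 1: Soil mass per ha = BD * depth * 100000 = 1.34 * 20 * 100000 = 2680000 kg
Step 2: Total N pool = soil mass * N%/100 = 2680000 * 0.116/100 = 3108.8 kg/ha
Step 3: N mineralized = N pool * rate%/100 = 3108.8 * 1.6/100 = 49.7 kg/ha/yr

49.7


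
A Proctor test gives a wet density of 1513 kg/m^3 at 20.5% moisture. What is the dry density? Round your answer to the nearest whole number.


Step 1: Dry density = wet density / (1 + w/100)
Step 2: Dry density = 1513 / (1 + 20.5/100)
Step 3: Dry density = 1513 / 1.205
Step 4: Dry density = 1256 kg/m^3

1256


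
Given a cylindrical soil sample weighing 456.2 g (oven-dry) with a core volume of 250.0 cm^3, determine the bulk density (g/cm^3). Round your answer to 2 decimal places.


Step 1: Identify the formula: BD = dry mass / volume
Step 2: Substitute values: BD = 456.2 / 250.0
Step 3: BD = 1.82 g/cm^3

1.82


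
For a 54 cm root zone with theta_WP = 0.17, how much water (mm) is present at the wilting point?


Step 1: Water (mm) = theta_WP * depth * 10
Step 2: Water = 0.17 * 54 * 10
Step 3: Water = 91.8 mm

91.8


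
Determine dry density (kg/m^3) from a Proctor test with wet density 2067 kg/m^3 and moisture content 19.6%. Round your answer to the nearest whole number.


Step 1: Dry density = wet density / (1 + w/100)
Step 2: Dry density = 2067 / (1 + 19.6/100)
Step 3: Dry density = 2067 / 1.196
Step 4: Dry density = 1728 kg/m^3

1728


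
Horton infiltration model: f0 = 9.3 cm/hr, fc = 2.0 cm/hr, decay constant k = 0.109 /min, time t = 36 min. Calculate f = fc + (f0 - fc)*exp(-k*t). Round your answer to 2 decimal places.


Step 1: f = fc + (f0 - fc) * exp(-k * t)
Step 2: exp(-0.109 * 36) = 0.019762
Step 3: f = 2.0 + (9.3 - 2.0) * 0.019762
Step 4: f = 2.0 + 7.3 * 0.019762
Step 5: f = 2.14 cm/hr

2.14


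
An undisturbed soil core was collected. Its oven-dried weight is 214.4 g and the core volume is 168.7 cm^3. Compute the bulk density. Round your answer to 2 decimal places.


Step 1: Identify the formula: BD = dry mass / volume
Step 2: Substitute values: BD = 214.4 / 168.7
Step 3: BD = 1.27 g/cm^3

1.27


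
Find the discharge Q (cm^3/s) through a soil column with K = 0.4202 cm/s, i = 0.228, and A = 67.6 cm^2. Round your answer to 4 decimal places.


Step 1: Apply Darcy's law: Q = K * i * A
Step 2: Q = 0.4202 * 0.228 * 67.6
Step 3: Q = 6.4765 cm^3/s

6.4765


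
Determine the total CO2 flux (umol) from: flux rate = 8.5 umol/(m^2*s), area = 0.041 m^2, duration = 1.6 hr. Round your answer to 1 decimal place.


Step 1: Convert time to seconds: 1.6 hr * 3600 = 5760.0 s
Step 2: Total = flux * area * time_s
Step 3: Total = 8.5 * 0.041 * 5760.0
Step 4: Total = 2007.4 umol

2007.4


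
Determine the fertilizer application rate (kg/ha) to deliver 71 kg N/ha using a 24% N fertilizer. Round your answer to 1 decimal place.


Step 1: Fertilizer rate = target N / (N content / 100)
Step 2: Rate = 71 / (24 / 100)
Step 3: Rate = 71 / 0.24
Step 4: Rate = 295.8 kg/ha

295.8


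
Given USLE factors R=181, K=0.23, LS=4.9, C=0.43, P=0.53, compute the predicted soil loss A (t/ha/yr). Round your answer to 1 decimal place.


Step 1: A = R * K * LS * C * P
Step 2: R * K = 181 * 0.23 = 41.63
Step 3: (R*K) * LS = 41.63 * 4.9 = 203.987
Step 4: * C * P = 203.987 * 0.43 * 0.53 = 46.5
Step 5: A = 46.5 t/(ha*yr)

46.5


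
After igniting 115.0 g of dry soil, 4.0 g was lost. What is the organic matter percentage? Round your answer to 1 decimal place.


Step 1: OM% = 100 * LOI / sample mass
Step 2: OM = 100 * 4.0 / 115.0
Step 3: OM = 3.5%

3.5


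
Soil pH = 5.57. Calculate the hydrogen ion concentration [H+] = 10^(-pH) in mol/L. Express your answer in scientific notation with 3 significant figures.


Step 1: [H+] = 10^(-pH)
Step 2: [H+] = 10^(-5.57)
Step 3: [H+] = 2.69e-06 mol/L

2.69e-06


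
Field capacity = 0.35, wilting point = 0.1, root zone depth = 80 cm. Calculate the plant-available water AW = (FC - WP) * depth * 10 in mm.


Step 1: Available water = (FC - WP) * depth * 10
Step 2: AW = (0.35 - 0.1) * 80 * 10
Step 3: AW = 0.25 * 80 * 10
Step 4: AW = 200.0 mm

200.0


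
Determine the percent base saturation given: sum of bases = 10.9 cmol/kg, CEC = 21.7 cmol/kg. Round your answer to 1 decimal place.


Step 1: BS = 100 * (sum of bases) / CEC
Step 2: BS = 100 * 10.9 / 21.7
Step 3: BS = 50.2%

50.2


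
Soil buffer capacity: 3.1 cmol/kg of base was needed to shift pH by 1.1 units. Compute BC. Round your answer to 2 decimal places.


Step 1: BC = change in base / change in pH
Step 2: BC = 3.1 / 1.1
Step 3: BC = 2.82 cmol/(kg*pH unit)

2.82


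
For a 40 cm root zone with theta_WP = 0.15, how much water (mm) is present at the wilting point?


Step 1: Water (mm) = theta_WP * depth * 10
Step 2: Water = 0.15 * 40 * 10
Step 3: Water = 60.0 mm

60.0
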